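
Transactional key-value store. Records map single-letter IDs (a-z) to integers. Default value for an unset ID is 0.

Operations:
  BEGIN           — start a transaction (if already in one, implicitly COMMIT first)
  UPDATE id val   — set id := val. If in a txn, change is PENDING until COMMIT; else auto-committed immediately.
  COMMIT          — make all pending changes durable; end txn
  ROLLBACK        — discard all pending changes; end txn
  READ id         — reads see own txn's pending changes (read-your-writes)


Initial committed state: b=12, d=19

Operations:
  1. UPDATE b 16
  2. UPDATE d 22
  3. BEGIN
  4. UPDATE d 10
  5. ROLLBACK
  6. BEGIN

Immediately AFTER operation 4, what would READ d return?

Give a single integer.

Answer: 10

Derivation:
Initial committed: {b=12, d=19}
Op 1: UPDATE b=16 (auto-commit; committed b=16)
Op 2: UPDATE d=22 (auto-commit; committed d=22)
Op 3: BEGIN: in_txn=True, pending={}
Op 4: UPDATE d=10 (pending; pending now {d=10})
After op 4: visible(d) = 10 (pending={d=10}, committed={b=16, d=22})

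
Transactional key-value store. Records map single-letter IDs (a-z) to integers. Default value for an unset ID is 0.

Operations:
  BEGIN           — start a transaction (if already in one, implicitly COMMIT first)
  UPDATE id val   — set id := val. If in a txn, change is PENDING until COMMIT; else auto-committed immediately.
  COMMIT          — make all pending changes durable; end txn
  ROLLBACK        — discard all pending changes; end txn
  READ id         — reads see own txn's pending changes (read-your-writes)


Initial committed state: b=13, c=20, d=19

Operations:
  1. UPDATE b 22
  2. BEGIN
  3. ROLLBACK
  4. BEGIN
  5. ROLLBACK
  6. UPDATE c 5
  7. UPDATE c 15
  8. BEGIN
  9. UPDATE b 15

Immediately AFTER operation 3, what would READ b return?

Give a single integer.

Answer: 22

Derivation:
Initial committed: {b=13, c=20, d=19}
Op 1: UPDATE b=22 (auto-commit; committed b=22)
Op 2: BEGIN: in_txn=True, pending={}
Op 3: ROLLBACK: discarded pending []; in_txn=False
After op 3: visible(b) = 22 (pending={}, committed={b=22, c=20, d=19})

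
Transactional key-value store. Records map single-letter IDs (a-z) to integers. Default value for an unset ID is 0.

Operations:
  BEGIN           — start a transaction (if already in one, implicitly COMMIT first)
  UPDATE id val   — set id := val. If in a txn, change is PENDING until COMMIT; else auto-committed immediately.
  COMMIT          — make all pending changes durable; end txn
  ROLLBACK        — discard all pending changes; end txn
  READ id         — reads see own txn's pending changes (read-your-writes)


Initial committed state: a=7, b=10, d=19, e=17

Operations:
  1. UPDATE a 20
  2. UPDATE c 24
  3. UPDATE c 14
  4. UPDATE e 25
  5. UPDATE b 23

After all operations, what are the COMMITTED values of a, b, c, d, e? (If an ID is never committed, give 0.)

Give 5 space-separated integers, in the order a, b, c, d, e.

Initial committed: {a=7, b=10, d=19, e=17}
Op 1: UPDATE a=20 (auto-commit; committed a=20)
Op 2: UPDATE c=24 (auto-commit; committed c=24)
Op 3: UPDATE c=14 (auto-commit; committed c=14)
Op 4: UPDATE e=25 (auto-commit; committed e=25)
Op 5: UPDATE b=23 (auto-commit; committed b=23)
Final committed: {a=20, b=23, c=14, d=19, e=25}

Answer: 20 23 14 19 25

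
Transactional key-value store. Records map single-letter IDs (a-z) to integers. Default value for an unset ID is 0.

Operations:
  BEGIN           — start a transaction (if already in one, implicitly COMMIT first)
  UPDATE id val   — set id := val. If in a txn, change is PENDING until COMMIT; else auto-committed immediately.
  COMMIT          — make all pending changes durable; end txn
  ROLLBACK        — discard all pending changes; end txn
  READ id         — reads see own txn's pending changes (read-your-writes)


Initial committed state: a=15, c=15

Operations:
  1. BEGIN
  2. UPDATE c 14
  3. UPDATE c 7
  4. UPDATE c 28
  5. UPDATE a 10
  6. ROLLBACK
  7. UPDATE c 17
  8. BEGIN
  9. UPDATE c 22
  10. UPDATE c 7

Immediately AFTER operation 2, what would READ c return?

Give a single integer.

Answer: 14

Derivation:
Initial committed: {a=15, c=15}
Op 1: BEGIN: in_txn=True, pending={}
Op 2: UPDATE c=14 (pending; pending now {c=14})
After op 2: visible(c) = 14 (pending={c=14}, committed={a=15, c=15})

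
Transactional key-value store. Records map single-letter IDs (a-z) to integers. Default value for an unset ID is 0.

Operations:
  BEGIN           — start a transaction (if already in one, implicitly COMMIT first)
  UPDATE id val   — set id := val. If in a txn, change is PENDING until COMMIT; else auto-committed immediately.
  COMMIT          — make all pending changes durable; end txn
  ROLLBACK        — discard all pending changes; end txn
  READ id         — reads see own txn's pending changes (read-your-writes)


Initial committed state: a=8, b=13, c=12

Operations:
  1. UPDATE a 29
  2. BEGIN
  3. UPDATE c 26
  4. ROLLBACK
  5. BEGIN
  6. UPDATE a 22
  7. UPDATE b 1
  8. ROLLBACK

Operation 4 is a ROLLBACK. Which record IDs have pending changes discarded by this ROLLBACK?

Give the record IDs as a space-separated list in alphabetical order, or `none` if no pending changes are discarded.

Answer: c

Derivation:
Initial committed: {a=8, b=13, c=12}
Op 1: UPDATE a=29 (auto-commit; committed a=29)
Op 2: BEGIN: in_txn=True, pending={}
Op 3: UPDATE c=26 (pending; pending now {c=26})
Op 4: ROLLBACK: discarded pending ['c']; in_txn=False
Op 5: BEGIN: in_txn=True, pending={}
Op 6: UPDATE a=22 (pending; pending now {a=22})
Op 7: UPDATE b=1 (pending; pending now {a=22, b=1})
Op 8: ROLLBACK: discarded pending ['a', 'b']; in_txn=False
ROLLBACK at op 4 discards: ['c']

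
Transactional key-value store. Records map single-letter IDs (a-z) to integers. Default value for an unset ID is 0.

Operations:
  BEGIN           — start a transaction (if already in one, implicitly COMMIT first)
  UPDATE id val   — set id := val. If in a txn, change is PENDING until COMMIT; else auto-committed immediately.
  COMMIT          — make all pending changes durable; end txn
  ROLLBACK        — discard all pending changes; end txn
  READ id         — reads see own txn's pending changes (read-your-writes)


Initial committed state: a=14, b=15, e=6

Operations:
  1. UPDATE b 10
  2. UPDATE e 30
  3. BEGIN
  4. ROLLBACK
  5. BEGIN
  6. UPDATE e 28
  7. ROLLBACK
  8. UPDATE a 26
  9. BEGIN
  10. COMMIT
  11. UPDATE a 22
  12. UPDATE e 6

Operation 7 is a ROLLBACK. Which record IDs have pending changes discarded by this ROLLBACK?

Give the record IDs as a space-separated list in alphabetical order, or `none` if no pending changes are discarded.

Initial committed: {a=14, b=15, e=6}
Op 1: UPDATE b=10 (auto-commit; committed b=10)
Op 2: UPDATE e=30 (auto-commit; committed e=30)
Op 3: BEGIN: in_txn=True, pending={}
Op 4: ROLLBACK: discarded pending []; in_txn=False
Op 5: BEGIN: in_txn=True, pending={}
Op 6: UPDATE e=28 (pending; pending now {e=28})
Op 7: ROLLBACK: discarded pending ['e']; in_txn=False
Op 8: UPDATE a=26 (auto-commit; committed a=26)
Op 9: BEGIN: in_txn=True, pending={}
Op 10: COMMIT: merged [] into committed; committed now {a=26, b=10, e=30}
Op 11: UPDATE a=22 (auto-commit; committed a=22)
Op 12: UPDATE e=6 (auto-commit; committed e=6)
ROLLBACK at op 7 discards: ['e']

Answer: e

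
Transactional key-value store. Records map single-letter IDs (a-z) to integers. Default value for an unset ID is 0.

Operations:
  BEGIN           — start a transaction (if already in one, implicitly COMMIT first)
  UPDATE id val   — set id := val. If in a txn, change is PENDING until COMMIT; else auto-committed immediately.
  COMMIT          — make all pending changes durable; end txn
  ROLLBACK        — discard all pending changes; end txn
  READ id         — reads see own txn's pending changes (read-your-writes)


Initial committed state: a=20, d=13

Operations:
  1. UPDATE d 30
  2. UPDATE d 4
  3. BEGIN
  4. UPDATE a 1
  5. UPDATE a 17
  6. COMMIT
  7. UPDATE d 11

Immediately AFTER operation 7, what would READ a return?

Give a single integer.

Answer: 17

Derivation:
Initial committed: {a=20, d=13}
Op 1: UPDATE d=30 (auto-commit; committed d=30)
Op 2: UPDATE d=4 (auto-commit; committed d=4)
Op 3: BEGIN: in_txn=True, pending={}
Op 4: UPDATE a=1 (pending; pending now {a=1})
Op 5: UPDATE a=17 (pending; pending now {a=17})
Op 6: COMMIT: merged ['a'] into committed; committed now {a=17, d=4}
Op 7: UPDATE d=11 (auto-commit; committed d=11)
After op 7: visible(a) = 17 (pending={}, committed={a=17, d=11})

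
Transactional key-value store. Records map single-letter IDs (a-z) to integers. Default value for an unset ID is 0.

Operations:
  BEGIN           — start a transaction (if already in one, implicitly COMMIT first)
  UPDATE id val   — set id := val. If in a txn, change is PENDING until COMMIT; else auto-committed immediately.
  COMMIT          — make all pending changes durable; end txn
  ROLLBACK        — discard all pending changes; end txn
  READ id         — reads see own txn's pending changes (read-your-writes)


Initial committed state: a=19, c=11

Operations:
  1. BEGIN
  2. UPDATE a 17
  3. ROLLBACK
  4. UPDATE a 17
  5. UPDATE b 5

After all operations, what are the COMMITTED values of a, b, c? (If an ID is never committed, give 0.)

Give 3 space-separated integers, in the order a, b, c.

Initial committed: {a=19, c=11}
Op 1: BEGIN: in_txn=True, pending={}
Op 2: UPDATE a=17 (pending; pending now {a=17})
Op 3: ROLLBACK: discarded pending ['a']; in_txn=False
Op 4: UPDATE a=17 (auto-commit; committed a=17)
Op 5: UPDATE b=5 (auto-commit; committed b=5)
Final committed: {a=17, b=5, c=11}

Answer: 17 5 11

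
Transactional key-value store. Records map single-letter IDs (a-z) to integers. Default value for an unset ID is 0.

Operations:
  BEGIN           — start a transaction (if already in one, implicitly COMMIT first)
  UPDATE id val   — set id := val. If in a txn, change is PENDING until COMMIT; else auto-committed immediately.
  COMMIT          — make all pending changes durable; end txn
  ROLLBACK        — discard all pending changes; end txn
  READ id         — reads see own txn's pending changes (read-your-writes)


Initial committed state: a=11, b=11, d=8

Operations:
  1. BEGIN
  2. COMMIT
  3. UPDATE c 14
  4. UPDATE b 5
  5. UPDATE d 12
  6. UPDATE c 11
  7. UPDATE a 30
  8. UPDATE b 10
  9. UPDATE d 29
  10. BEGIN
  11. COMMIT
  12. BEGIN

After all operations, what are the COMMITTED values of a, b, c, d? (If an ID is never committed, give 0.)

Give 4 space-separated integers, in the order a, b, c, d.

Answer: 30 10 11 29

Derivation:
Initial committed: {a=11, b=11, d=8}
Op 1: BEGIN: in_txn=True, pending={}
Op 2: COMMIT: merged [] into committed; committed now {a=11, b=11, d=8}
Op 3: UPDATE c=14 (auto-commit; committed c=14)
Op 4: UPDATE b=5 (auto-commit; committed b=5)
Op 5: UPDATE d=12 (auto-commit; committed d=12)
Op 6: UPDATE c=11 (auto-commit; committed c=11)
Op 7: UPDATE a=30 (auto-commit; committed a=30)
Op 8: UPDATE b=10 (auto-commit; committed b=10)
Op 9: UPDATE d=29 (auto-commit; committed d=29)
Op 10: BEGIN: in_txn=True, pending={}
Op 11: COMMIT: merged [] into committed; committed now {a=30, b=10, c=11, d=29}
Op 12: BEGIN: in_txn=True, pending={}
Final committed: {a=30, b=10, c=11, d=29}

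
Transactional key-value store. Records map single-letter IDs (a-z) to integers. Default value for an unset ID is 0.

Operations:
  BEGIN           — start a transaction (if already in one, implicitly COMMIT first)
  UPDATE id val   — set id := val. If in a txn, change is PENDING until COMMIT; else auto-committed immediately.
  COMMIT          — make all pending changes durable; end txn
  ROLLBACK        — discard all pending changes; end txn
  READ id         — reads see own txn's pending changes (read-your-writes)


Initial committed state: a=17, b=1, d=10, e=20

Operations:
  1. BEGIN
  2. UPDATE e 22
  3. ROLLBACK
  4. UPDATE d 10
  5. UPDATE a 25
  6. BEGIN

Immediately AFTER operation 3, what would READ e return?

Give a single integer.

Answer: 20

Derivation:
Initial committed: {a=17, b=1, d=10, e=20}
Op 1: BEGIN: in_txn=True, pending={}
Op 2: UPDATE e=22 (pending; pending now {e=22})
Op 3: ROLLBACK: discarded pending ['e']; in_txn=False
After op 3: visible(e) = 20 (pending={}, committed={a=17, b=1, d=10, e=20})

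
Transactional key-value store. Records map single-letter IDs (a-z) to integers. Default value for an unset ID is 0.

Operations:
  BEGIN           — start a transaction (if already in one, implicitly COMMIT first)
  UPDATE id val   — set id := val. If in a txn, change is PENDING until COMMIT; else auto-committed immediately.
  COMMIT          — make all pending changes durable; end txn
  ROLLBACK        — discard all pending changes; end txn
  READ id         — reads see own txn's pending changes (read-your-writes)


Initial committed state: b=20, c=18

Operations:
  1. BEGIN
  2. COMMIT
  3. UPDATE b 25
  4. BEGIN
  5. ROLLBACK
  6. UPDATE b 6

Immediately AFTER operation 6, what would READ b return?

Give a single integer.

Answer: 6

Derivation:
Initial committed: {b=20, c=18}
Op 1: BEGIN: in_txn=True, pending={}
Op 2: COMMIT: merged [] into committed; committed now {b=20, c=18}
Op 3: UPDATE b=25 (auto-commit; committed b=25)
Op 4: BEGIN: in_txn=True, pending={}
Op 5: ROLLBACK: discarded pending []; in_txn=False
Op 6: UPDATE b=6 (auto-commit; committed b=6)
After op 6: visible(b) = 6 (pending={}, committed={b=6, c=18})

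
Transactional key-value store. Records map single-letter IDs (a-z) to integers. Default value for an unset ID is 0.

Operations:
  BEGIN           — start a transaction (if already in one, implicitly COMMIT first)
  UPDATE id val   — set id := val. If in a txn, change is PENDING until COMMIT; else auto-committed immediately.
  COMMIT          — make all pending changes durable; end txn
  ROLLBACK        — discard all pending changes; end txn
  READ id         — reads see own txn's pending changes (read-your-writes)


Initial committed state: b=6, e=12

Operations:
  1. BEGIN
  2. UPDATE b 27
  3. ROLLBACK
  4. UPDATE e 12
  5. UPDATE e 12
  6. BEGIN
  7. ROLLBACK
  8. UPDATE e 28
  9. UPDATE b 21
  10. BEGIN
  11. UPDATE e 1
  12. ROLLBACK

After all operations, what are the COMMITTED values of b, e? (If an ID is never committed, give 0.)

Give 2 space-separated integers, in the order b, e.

Answer: 21 28

Derivation:
Initial committed: {b=6, e=12}
Op 1: BEGIN: in_txn=True, pending={}
Op 2: UPDATE b=27 (pending; pending now {b=27})
Op 3: ROLLBACK: discarded pending ['b']; in_txn=False
Op 4: UPDATE e=12 (auto-commit; committed e=12)
Op 5: UPDATE e=12 (auto-commit; committed e=12)
Op 6: BEGIN: in_txn=True, pending={}
Op 7: ROLLBACK: discarded pending []; in_txn=False
Op 8: UPDATE e=28 (auto-commit; committed e=28)
Op 9: UPDATE b=21 (auto-commit; committed b=21)
Op 10: BEGIN: in_txn=True, pending={}
Op 11: UPDATE e=1 (pending; pending now {e=1})
Op 12: ROLLBACK: discarded pending ['e']; in_txn=False
Final committed: {b=21, e=28}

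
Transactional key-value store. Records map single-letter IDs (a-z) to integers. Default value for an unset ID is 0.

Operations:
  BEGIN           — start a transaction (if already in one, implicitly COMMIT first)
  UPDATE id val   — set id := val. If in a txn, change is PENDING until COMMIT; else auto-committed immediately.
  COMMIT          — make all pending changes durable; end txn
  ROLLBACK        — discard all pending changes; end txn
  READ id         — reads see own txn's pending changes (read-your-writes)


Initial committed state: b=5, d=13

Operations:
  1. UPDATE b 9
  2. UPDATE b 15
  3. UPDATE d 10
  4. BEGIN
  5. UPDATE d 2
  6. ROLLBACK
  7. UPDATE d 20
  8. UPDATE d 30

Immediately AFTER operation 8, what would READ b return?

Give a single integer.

Initial committed: {b=5, d=13}
Op 1: UPDATE b=9 (auto-commit; committed b=9)
Op 2: UPDATE b=15 (auto-commit; committed b=15)
Op 3: UPDATE d=10 (auto-commit; committed d=10)
Op 4: BEGIN: in_txn=True, pending={}
Op 5: UPDATE d=2 (pending; pending now {d=2})
Op 6: ROLLBACK: discarded pending ['d']; in_txn=False
Op 7: UPDATE d=20 (auto-commit; committed d=20)
Op 8: UPDATE d=30 (auto-commit; committed d=30)
After op 8: visible(b) = 15 (pending={}, committed={b=15, d=30})

Answer: 15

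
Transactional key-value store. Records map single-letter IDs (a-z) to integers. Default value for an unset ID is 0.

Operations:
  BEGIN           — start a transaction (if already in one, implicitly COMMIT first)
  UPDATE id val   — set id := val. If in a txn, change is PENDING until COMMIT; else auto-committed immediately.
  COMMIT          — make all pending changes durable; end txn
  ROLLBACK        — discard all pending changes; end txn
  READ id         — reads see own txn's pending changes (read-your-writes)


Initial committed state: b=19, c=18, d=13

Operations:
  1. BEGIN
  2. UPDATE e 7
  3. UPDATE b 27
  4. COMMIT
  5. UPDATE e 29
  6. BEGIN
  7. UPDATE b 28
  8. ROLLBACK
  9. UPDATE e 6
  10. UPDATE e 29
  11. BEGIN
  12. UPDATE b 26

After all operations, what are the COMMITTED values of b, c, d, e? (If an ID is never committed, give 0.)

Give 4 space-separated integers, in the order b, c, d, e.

Initial committed: {b=19, c=18, d=13}
Op 1: BEGIN: in_txn=True, pending={}
Op 2: UPDATE e=7 (pending; pending now {e=7})
Op 3: UPDATE b=27 (pending; pending now {b=27, e=7})
Op 4: COMMIT: merged ['b', 'e'] into committed; committed now {b=27, c=18, d=13, e=7}
Op 5: UPDATE e=29 (auto-commit; committed e=29)
Op 6: BEGIN: in_txn=True, pending={}
Op 7: UPDATE b=28 (pending; pending now {b=28})
Op 8: ROLLBACK: discarded pending ['b']; in_txn=False
Op 9: UPDATE e=6 (auto-commit; committed e=6)
Op 10: UPDATE e=29 (auto-commit; committed e=29)
Op 11: BEGIN: in_txn=True, pending={}
Op 12: UPDATE b=26 (pending; pending now {b=26})
Final committed: {b=27, c=18, d=13, e=29}

Answer: 27 18 13 29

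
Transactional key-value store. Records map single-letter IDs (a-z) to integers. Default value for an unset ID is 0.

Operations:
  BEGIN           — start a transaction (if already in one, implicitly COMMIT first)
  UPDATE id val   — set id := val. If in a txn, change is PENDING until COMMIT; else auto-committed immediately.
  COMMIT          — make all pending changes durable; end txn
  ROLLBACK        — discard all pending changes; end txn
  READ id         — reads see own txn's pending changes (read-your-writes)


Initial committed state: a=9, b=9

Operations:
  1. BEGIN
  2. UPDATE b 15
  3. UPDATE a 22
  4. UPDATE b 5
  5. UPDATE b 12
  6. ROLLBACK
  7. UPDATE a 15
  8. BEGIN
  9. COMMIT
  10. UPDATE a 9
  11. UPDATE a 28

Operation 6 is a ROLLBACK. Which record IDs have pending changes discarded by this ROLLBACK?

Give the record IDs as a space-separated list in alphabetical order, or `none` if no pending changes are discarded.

Answer: a b

Derivation:
Initial committed: {a=9, b=9}
Op 1: BEGIN: in_txn=True, pending={}
Op 2: UPDATE b=15 (pending; pending now {b=15})
Op 3: UPDATE a=22 (pending; pending now {a=22, b=15})
Op 4: UPDATE b=5 (pending; pending now {a=22, b=5})
Op 5: UPDATE b=12 (pending; pending now {a=22, b=12})
Op 6: ROLLBACK: discarded pending ['a', 'b']; in_txn=False
Op 7: UPDATE a=15 (auto-commit; committed a=15)
Op 8: BEGIN: in_txn=True, pending={}
Op 9: COMMIT: merged [] into committed; committed now {a=15, b=9}
Op 10: UPDATE a=9 (auto-commit; committed a=9)
Op 11: UPDATE a=28 (auto-commit; committed a=28)
ROLLBACK at op 6 discards: ['a', 'b']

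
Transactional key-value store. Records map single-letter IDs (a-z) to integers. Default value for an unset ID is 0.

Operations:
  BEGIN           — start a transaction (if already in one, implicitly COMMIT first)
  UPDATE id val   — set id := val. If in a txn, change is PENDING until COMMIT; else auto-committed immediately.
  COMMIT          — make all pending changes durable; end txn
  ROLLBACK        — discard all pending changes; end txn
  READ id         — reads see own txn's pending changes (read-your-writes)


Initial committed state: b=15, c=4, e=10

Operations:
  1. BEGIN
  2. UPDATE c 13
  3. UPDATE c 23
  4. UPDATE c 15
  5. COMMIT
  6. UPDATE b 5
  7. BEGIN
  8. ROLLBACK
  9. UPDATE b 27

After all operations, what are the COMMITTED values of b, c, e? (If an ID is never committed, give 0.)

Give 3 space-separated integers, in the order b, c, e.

Initial committed: {b=15, c=4, e=10}
Op 1: BEGIN: in_txn=True, pending={}
Op 2: UPDATE c=13 (pending; pending now {c=13})
Op 3: UPDATE c=23 (pending; pending now {c=23})
Op 4: UPDATE c=15 (pending; pending now {c=15})
Op 5: COMMIT: merged ['c'] into committed; committed now {b=15, c=15, e=10}
Op 6: UPDATE b=5 (auto-commit; committed b=5)
Op 7: BEGIN: in_txn=True, pending={}
Op 8: ROLLBACK: discarded pending []; in_txn=False
Op 9: UPDATE b=27 (auto-commit; committed b=27)
Final committed: {b=27, c=15, e=10}

Answer: 27 15 10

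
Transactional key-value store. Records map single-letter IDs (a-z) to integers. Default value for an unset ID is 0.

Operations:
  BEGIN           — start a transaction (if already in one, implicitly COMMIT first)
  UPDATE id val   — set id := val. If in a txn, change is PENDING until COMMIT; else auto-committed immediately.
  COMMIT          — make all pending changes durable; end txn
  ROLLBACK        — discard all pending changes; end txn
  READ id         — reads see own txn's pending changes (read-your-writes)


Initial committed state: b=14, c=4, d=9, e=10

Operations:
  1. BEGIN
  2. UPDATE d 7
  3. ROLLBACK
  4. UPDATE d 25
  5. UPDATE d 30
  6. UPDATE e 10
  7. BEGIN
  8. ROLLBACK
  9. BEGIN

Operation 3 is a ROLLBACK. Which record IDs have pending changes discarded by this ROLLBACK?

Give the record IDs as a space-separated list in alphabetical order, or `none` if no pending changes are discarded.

Answer: d

Derivation:
Initial committed: {b=14, c=4, d=9, e=10}
Op 1: BEGIN: in_txn=True, pending={}
Op 2: UPDATE d=7 (pending; pending now {d=7})
Op 3: ROLLBACK: discarded pending ['d']; in_txn=False
Op 4: UPDATE d=25 (auto-commit; committed d=25)
Op 5: UPDATE d=30 (auto-commit; committed d=30)
Op 6: UPDATE e=10 (auto-commit; committed e=10)
Op 7: BEGIN: in_txn=True, pending={}
Op 8: ROLLBACK: discarded pending []; in_txn=False
Op 9: BEGIN: in_txn=True, pending={}
ROLLBACK at op 3 discards: ['d']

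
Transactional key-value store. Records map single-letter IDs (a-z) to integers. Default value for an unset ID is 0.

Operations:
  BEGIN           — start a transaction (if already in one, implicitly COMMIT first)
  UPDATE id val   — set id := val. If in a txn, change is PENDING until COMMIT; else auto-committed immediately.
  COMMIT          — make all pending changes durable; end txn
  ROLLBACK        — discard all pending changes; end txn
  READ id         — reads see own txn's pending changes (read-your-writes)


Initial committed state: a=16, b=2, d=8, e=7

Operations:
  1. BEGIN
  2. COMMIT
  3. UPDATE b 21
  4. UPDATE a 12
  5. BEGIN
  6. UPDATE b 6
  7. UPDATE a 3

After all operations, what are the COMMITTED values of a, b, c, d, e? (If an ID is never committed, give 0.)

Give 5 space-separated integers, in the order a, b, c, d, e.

Answer: 12 21 0 8 7

Derivation:
Initial committed: {a=16, b=2, d=8, e=7}
Op 1: BEGIN: in_txn=True, pending={}
Op 2: COMMIT: merged [] into committed; committed now {a=16, b=2, d=8, e=7}
Op 3: UPDATE b=21 (auto-commit; committed b=21)
Op 4: UPDATE a=12 (auto-commit; committed a=12)
Op 5: BEGIN: in_txn=True, pending={}
Op 6: UPDATE b=6 (pending; pending now {b=6})
Op 7: UPDATE a=3 (pending; pending now {a=3, b=6})
Final committed: {a=12, b=21, d=8, e=7}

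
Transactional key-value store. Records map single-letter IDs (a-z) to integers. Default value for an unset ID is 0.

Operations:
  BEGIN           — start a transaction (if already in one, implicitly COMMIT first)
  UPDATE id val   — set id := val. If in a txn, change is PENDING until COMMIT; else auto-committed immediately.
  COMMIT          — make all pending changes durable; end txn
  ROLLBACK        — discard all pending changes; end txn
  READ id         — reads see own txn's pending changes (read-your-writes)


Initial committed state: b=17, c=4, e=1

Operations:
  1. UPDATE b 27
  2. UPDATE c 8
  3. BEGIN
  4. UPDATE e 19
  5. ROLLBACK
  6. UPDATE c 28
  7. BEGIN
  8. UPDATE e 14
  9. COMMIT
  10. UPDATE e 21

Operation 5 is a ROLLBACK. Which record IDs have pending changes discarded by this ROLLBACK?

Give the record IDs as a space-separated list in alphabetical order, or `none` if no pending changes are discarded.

Initial committed: {b=17, c=4, e=1}
Op 1: UPDATE b=27 (auto-commit; committed b=27)
Op 2: UPDATE c=8 (auto-commit; committed c=8)
Op 3: BEGIN: in_txn=True, pending={}
Op 4: UPDATE e=19 (pending; pending now {e=19})
Op 5: ROLLBACK: discarded pending ['e']; in_txn=False
Op 6: UPDATE c=28 (auto-commit; committed c=28)
Op 7: BEGIN: in_txn=True, pending={}
Op 8: UPDATE e=14 (pending; pending now {e=14})
Op 9: COMMIT: merged ['e'] into committed; committed now {b=27, c=28, e=14}
Op 10: UPDATE e=21 (auto-commit; committed e=21)
ROLLBACK at op 5 discards: ['e']

Answer: e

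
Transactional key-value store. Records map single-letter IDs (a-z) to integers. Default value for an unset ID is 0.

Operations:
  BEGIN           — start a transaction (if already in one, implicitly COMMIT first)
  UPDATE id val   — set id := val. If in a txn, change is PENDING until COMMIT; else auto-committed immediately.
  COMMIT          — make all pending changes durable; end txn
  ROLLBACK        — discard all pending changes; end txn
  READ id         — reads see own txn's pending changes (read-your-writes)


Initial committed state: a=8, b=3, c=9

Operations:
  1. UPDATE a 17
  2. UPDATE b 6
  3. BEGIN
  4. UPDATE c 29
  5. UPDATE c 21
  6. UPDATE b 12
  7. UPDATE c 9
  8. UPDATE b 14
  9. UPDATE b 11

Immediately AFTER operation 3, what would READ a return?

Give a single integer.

Initial committed: {a=8, b=3, c=9}
Op 1: UPDATE a=17 (auto-commit; committed a=17)
Op 2: UPDATE b=6 (auto-commit; committed b=6)
Op 3: BEGIN: in_txn=True, pending={}
After op 3: visible(a) = 17 (pending={}, committed={a=17, b=6, c=9})

Answer: 17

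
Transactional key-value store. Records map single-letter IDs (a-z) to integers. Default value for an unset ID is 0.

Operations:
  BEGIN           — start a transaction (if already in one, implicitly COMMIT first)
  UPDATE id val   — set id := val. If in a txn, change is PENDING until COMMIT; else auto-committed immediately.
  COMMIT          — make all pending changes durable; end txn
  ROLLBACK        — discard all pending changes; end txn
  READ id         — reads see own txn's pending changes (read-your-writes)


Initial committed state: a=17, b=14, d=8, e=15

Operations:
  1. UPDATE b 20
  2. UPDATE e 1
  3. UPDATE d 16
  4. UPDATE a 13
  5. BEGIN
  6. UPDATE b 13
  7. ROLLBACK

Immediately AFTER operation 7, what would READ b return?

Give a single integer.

Initial committed: {a=17, b=14, d=8, e=15}
Op 1: UPDATE b=20 (auto-commit; committed b=20)
Op 2: UPDATE e=1 (auto-commit; committed e=1)
Op 3: UPDATE d=16 (auto-commit; committed d=16)
Op 4: UPDATE a=13 (auto-commit; committed a=13)
Op 5: BEGIN: in_txn=True, pending={}
Op 6: UPDATE b=13 (pending; pending now {b=13})
Op 7: ROLLBACK: discarded pending ['b']; in_txn=False
After op 7: visible(b) = 20 (pending={}, committed={a=13, b=20, d=16, e=1})

Answer: 20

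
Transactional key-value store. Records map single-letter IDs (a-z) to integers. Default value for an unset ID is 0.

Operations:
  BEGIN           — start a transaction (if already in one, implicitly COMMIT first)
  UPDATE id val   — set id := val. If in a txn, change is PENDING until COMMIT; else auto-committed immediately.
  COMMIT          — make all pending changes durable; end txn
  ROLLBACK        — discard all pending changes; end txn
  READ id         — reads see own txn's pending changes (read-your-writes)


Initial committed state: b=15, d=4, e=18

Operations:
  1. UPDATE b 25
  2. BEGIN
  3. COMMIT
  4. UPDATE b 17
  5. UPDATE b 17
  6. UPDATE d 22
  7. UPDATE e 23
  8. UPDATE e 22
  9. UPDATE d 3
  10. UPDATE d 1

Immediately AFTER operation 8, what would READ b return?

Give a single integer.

Answer: 17

Derivation:
Initial committed: {b=15, d=4, e=18}
Op 1: UPDATE b=25 (auto-commit; committed b=25)
Op 2: BEGIN: in_txn=True, pending={}
Op 3: COMMIT: merged [] into committed; committed now {b=25, d=4, e=18}
Op 4: UPDATE b=17 (auto-commit; committed b=17)
Op 5: UPDATE b=17 (auto-commit; committed b=17)
Op 6: UPDATE d=22 (auto-commit; committed d=22)
Op 7: UPDATE e=23 (auto-commit; committed e=23)
Op 8: UPDATE e=22 (auto-commit; committed e=22)
After op 8: visible(b) = 17 (pending={}, committed={b=17, d=22, e=22})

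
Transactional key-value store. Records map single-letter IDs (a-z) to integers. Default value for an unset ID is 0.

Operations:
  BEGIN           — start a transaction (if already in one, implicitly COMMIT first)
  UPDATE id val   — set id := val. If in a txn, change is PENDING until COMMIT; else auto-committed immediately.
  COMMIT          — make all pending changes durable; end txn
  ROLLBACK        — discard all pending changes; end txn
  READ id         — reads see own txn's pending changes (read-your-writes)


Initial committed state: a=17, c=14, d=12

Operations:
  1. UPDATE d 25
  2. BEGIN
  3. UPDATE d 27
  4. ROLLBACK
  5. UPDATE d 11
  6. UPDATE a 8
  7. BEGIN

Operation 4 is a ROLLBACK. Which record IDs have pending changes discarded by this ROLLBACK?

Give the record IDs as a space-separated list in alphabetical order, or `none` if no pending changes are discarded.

Answer: d

Derivation:
Initial committed: {a=17, c=14, d=12}
Op 1: UPDATE d=25 (auto-commit; committed d=25)
Op 2: BEGIN: in_txn=True, pending={}
Op 3: UPDATE d=27 (pending; pending now {d=27})
Op 4: ROLLBACK: discarded pending ['d']; in_txn=False
Op 5: UPDATE d=11 (auto-commit; committed d=11)
Op 6: UPDATE a=8 (auto-commit; committed a=8)
Op 7: BEGIN: in_txn=True, pending={}
ROLLBACK at op 4 discards: ['d']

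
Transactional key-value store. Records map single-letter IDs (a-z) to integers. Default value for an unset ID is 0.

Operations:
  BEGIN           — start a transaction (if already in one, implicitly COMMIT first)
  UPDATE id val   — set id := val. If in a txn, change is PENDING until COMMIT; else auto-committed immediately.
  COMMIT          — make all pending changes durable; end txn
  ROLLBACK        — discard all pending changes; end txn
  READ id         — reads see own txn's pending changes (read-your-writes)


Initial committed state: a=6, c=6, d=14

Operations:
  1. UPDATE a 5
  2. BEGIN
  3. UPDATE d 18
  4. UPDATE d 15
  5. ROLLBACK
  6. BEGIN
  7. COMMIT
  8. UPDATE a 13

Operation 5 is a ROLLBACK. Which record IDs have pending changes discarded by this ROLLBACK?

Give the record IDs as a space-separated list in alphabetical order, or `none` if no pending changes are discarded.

Initial committed: {a=6, c=6, d=14}
Op 1: UPDATE a=5 (auto-commit; committed a=5)
Op 2: BEGIN: in_txn=True, pending={}
Op 3: UPDATE d=18 (pending; pending now {d=18})
Op 4: UPDATE d=15 (pending; pending now {d=15})
Op 5: ROLLBACK: discarded pending ['d']; in_txn=False
Op 6: BEGIN: in_txn=True, pending={}
Op 7: COMMIT: merged [] into committed; committed now {a=5, c=6, d=14}
Op 8: UPDATE a=13 (auto-commit; committed a=13)
ROLLBACK at op 5 discards: ['d']

Answer: d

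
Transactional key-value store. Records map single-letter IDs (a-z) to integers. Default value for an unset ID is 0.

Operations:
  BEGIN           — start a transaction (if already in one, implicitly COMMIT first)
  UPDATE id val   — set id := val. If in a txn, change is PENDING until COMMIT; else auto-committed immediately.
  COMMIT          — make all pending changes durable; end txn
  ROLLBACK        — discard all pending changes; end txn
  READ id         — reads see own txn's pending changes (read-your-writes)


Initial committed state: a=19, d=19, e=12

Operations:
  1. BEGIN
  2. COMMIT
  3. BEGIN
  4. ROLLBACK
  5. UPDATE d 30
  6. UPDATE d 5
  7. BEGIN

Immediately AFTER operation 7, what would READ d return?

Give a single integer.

Answer: 5

Derivation:
Initial committed: {a=19, d=19, e=12}
Op 1: BEGIN: in_txn=True, pending={}
Op 2: COMMIT: merged [] into committed; committed now {a=19, d=19, e=12}
Op 3: BEGIN: in_txn=True, pending={}
Op 4: ROLLBACK: discarded pending []; in_txn=False
Op 5: UPDATE d=30 (auto-commit; committed d=30)
Op 6: UPDATE d=5 (auto-commit; committed d=5)
Op 7: BEGIN: in_txn=True, pending={}
After op 7: visible(d) = 5 (pending={}, committed={a=19, d=5, e=12})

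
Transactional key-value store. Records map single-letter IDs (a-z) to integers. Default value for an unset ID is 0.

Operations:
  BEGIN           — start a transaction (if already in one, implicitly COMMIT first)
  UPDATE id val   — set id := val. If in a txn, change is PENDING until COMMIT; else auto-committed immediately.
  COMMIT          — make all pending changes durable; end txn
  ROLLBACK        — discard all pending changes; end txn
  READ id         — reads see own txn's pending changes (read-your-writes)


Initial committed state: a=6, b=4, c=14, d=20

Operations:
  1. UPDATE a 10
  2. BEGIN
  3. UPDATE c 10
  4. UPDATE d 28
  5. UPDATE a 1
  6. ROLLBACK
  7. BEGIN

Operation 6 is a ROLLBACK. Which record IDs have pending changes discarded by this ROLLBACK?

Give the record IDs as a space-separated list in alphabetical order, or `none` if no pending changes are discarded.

Answer: a c d

Derivation:
Initial committed: {a=6, b=4, c=14, d=20}
Op 1: UPDATE a=10 (auto-commit; committed a=10)
Op 2: BEGIN: in_txn=True, pending={}
Op 3: UPDATE c=10 (pending; pending now {c=10})
Op 4: UPDATE d=28 (pending; pending now {c=10, d=28})
Op 5: UPDATE a=1 (pending; pending now {a=1, c=10, d=28})
Op 6: ROLLBACK: discarded pending ['a', 'c', 'd']; in_txn=False
Op 7: BEGIN: in_txn=True, pending={}
ROLLBACK at op 6 discards: ['a', 'c', 'd']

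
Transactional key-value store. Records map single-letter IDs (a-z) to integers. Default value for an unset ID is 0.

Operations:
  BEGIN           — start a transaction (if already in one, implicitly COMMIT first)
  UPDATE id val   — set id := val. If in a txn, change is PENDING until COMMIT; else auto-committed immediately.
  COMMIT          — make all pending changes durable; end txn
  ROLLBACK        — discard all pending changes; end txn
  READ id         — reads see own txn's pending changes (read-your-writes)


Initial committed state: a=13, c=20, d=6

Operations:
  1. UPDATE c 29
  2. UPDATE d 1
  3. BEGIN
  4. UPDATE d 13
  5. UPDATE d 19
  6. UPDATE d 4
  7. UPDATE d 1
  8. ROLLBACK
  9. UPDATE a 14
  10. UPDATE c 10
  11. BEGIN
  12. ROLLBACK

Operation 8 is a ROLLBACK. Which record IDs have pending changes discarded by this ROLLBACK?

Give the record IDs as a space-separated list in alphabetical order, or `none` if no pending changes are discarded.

Initial committed: {a=13, c=20, d=6}
Op 1: UPDATE c=29 (auto-commit; committed c=29)
Op 2: UPDATE d=1 (auto-commit; committed d=1)
Op 3: BEGIN: in_txn=True, pending={}
Op 4: UPDATE d=13 (pending; pending now {d=13})
Op 5: UPDATE d=19 (pending; pending now {d=19})
Op 6: UPDATE d=4 (pending; pending now {d=4})
Op 7: UPDATE d=1 (pending; pending now {d=1})
Op 8: ROLLBACK: discarded pending ['d']; in_txn=False
Op 9: UPDATE a=14 (auto-commit; committed a=14)
Op 10: UPDATE c=10 (auto-commit; committed c=10)
Op 11: BEGIN: in_txn=True, pending={}
Op 12: ROLLBACK: discarded pending []; in_txn=False
ROLLBACK at op 8 discards: ['d']

Answer: d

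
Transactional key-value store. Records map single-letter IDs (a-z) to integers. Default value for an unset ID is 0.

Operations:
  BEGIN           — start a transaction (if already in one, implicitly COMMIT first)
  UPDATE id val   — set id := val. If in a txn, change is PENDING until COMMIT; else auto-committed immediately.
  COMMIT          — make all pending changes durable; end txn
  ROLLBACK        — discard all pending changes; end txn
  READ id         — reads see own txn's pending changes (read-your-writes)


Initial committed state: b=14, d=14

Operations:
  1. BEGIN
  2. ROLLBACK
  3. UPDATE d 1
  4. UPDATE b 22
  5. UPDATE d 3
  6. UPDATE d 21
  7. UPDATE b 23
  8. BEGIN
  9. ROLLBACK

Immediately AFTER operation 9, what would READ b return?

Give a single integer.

Initial committed: {b=14, d=14}
Op 1: BEGIN: in_txn=True, pending={}
Op 2: ROLLBACK: discarded pending []; in_txn=False
Op 3: UPDATE d=1 (auto-commit; committed d=1)
Op 4: UPDATE b=22 (auto-commit; committed b=22)
Op 5: UPDATE d=3 (auto-commit; committed d=3)
Op 6: UPDATE d=21 (auto-commit; committed d=21)
Op 7: UPDATE b=23 (auto-commit; committed b=23)
Op 8: BEGIN: in_txn=True, pending={}
Op 9: ROLLBACK: discarded pending []; in_txn=False
After op 9: visible(b) = 23 (pending={}, committed={b=23, d=21})

Answer: 23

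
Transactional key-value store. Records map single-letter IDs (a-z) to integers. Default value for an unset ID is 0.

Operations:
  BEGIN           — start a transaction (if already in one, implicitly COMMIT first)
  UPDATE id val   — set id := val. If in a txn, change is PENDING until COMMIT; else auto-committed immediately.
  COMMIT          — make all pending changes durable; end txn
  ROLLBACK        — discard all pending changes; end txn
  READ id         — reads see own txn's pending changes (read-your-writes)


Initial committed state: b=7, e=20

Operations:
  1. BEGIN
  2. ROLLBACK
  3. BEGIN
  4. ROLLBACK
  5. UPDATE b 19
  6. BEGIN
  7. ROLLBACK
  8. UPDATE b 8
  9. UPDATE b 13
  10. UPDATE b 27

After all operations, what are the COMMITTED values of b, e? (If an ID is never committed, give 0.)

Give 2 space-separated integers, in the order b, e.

Answer: 27 20

Derivation:
Initial committed: {b=7, e=20}
Op 1: BEGIN: in_txn=True, pending={}
Op 2: ROLLBACK: discarded pending []; in_txn=False
Op 3: BEGIN: in_txn=True, pending={}
Op 4: ROLLBACK: discarded pending []; in_txn=False
Op 5: UPDATE b=19 (auto-commit; committed b=19)
Op 6: BEGIN: in_txn=True, pending={}
Op 7: ROLLBACK: discarded pending []; in_txn=False
Op 8: UPDATE b=8 (auto-commit; committed b=8)
Op 9: UPDATE b=13 (auto-commit; committed b=13)
Op 10: UPDATE b=27 (auto-commit; committed b=27)
Final committed: {b=27, e=20}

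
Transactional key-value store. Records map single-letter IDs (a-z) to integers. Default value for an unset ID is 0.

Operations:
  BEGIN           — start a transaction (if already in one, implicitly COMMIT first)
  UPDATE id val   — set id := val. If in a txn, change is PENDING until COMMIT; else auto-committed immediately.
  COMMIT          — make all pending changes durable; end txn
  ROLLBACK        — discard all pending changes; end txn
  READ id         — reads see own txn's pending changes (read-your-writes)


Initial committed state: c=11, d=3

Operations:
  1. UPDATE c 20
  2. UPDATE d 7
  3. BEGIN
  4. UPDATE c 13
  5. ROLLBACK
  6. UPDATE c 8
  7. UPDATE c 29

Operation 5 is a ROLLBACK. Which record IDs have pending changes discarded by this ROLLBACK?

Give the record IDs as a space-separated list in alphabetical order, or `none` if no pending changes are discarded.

Answer: c

Derivation:
Initial committed: {c=11, d=3}
Op 1: UPDATE c=20 (auto-commit; committed c=20)
Op 2: UPDATE d=7 (auto-commit; committed d=7)
Op 3: BEGIN: in_txn=True, pending={}
Op 4: UPDATE c=13 (pending; pending now {c=13})
Op 5: ROLLBACK: discarded pending ['c']; in_txn=False
Op 6: UPDATE c=8 (auto-commit; committed c=8)
Op 7: UPDATE c=29 (auto-commit; committed c=29)
ROLLBACK at op 5 discards: ['c']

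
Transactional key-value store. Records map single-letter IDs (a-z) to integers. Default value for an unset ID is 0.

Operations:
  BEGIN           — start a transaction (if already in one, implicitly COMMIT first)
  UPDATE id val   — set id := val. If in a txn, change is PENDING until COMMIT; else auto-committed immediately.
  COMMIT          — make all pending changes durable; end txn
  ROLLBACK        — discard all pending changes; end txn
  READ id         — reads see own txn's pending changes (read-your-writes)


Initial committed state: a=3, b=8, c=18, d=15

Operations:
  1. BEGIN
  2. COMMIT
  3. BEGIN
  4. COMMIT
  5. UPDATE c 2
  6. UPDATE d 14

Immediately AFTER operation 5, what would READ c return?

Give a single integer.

Initial committed: {a=3, b=8, c=18, d=15}
Op 1: BEGIN: in_txn=True, pending={}
Op 2: COMMIT: merged [] into committed; committed now {a=3, b=8, c=18, d=15}
Op 3: BEGIN: in_txn=True, pending={}
Op 4: COMMIT: merged [] into committed; committed now {a=3, b=8, c=18, d=15}
Op 5: UPDATE c=2 (auto-commit; committed c=2)
After op 5: visible(c) = 2 (pending={}, committed={a=3, b=8, c=2, d=15})

Answer: 2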